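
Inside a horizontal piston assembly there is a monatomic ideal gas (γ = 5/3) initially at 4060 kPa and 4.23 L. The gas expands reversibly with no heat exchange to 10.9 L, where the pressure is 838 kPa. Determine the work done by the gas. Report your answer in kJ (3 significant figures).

Adiabatic: W = (P₁V₁ − P₂V₂)/(γ − 1) with γ = 5/3.
P₁V₁ = 17174 J, P₂V₂ = 9134 J.
W = (17174 − 9134) / 0.6667 = 12059 J.

W ≈ 12.1 kJ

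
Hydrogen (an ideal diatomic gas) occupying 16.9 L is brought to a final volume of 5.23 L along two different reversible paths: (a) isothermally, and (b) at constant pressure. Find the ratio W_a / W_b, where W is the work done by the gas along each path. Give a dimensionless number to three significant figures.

W_a / W_b ≈ 1.70

Path (a) isothermal: W = P₁V₁ ln(V₂/V₁) → W_a/(P₁V₁) = -1.173.
Path (b) isobaric: W = P₁(V₂ − V₁) → W_b/(P₁V₁) = -0.6905.
W_a / W_b = -1.173 / -0.6905 = 1.699.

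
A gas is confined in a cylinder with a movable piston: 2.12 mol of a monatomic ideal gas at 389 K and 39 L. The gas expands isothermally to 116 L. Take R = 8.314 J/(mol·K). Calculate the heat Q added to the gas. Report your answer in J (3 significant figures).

Q ≈ 7470 J

Isothermal ⇒ ΔU = 0, so Q = W = nRT ln(V₂/V₁).
Q = (2.12)(8.314)(389) ln(116/39) = 6856 × 1.09 = 7474 J.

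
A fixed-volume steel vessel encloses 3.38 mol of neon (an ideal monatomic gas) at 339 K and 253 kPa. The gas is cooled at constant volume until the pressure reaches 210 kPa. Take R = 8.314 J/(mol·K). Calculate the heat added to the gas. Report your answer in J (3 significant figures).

Constant volume ⇒ W = 0, so Q = ΔU = nCᵥΔT with Cᵥ = 3R/2 = 12.47 J/(mol·K).
At constant V, T₂/T₁ = P₂/P₁ ⇒ ΔT = T₁(P₂/P₁ − 1) = 339·(210/253 − 1) = -57.62 K.
ΔU = (3.38)(12.47)(-57.62) = -2429 J.

Q ≈ -2430 J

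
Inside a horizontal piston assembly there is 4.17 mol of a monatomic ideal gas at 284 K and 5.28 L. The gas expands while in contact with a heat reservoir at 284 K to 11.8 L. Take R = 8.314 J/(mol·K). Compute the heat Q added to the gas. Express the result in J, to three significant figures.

Q ≈ 7920 J

Isothermal ⇒ ΔU = 0, so Q = W = nRT ln(V₂/V₁).
Q = (4.17)(8.314)(284) ln(11.8/5.28) = 9846 × 0.8042 = 7918 J.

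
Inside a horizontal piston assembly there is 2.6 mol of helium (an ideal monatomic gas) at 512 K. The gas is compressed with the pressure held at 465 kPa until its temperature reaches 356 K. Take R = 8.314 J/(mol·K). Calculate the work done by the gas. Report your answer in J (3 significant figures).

W ≈ -3370 J

Isobaric: W = P ΔV = nR ΔT.
W = (2.6)(8.314)(356 − 512) = -3372 J.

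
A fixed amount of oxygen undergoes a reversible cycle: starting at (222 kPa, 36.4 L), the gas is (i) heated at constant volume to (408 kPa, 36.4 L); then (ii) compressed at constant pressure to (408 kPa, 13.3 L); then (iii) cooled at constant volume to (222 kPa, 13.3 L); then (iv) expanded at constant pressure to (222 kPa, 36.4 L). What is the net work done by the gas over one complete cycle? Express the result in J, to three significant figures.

Constant-volume legs do no work.
W(ii) = (408)(13.3 − 36.4) = -9425 J; W(iv) = (222)(36.4 − 13.3) = 5128 J.
W_net = -9425 + 5128 = -4297 J (the counter-clockwise enclosed area).

W_net ≈ -4300 J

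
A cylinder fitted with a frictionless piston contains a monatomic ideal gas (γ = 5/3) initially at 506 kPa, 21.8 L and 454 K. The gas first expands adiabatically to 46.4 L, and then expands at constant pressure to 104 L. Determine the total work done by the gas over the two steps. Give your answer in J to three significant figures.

Step 1 (adiabatic): W = (P₁V₁ − P₂V₂)/(γ−1) = (11031 − 6667)/0.667 = 6546 J.
After step 1: P = 143.7 kPa, V = 46.4 L, T = 274.4 K.
Step 2 (isobaric): W = PΔV = (143.7 kPa)(104 − 46.4 L) = 8276 J.
W_total = 6546 + 8276 = 14822 J.

W_total ≈ 14800 J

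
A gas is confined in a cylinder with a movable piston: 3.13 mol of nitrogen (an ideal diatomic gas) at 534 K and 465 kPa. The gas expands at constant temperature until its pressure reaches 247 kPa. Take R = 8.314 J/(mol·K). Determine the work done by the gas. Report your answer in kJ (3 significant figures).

Isothermal process: W = nRT ln(V₂/V₁) = nRT ln(P₁/P₂).
W = (3.13)(8.314)(534) × ln(465/247)
  = 13896 × ln(1.883) = 13896 × 0.6326
W_by_gas = 8791 J.

W ≈ 8.79 kJ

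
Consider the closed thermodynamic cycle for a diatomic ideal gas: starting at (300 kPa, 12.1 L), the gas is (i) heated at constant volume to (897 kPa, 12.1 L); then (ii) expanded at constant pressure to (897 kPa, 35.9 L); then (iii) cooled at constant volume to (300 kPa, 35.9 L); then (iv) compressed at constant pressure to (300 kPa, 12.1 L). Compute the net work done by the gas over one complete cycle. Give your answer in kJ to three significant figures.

Constant-volume legs do no work.
W(ii) = (897)(35.9 − 12.1) = 21349 J; W(iv) = (300)(12.1 − 35.9) = -7140 J.
W_net = 21349 − 7140 = 14209 J (the clockwise enclosed area).

W_net ≈ 14.2 kJ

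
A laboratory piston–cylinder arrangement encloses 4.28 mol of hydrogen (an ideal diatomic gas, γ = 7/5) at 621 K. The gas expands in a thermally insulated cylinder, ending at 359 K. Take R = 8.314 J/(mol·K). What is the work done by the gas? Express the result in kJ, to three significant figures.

Adiabatic ⇒ Q = 0, so W_by = −ΔU = nCᵥ(T₁ − T₂).
Cᵥ = 5R/2 = 20.79 J/(mol·K).
W = (4.28)(20.79)(621 − 359) = 23307 J.

W ≈ 23.3 kJ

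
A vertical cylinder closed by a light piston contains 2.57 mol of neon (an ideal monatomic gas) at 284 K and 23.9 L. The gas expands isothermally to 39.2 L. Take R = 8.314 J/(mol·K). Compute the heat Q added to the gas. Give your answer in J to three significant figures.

Isothermal ⇒ ΔU = 0, so Q = W = nRT ln(V₂/V₁).
Q = (2.57)(8.314)(284) ln(39.2/23.9) = 6068 × 0.4948 = 3003 J.

Q ≈ 3000 J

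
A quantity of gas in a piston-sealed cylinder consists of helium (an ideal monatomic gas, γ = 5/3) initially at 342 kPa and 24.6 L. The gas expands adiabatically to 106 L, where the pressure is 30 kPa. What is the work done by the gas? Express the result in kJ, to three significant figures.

W ≈ 7.85 kJ

Adiabatic: W = (P₁V₁ − P₂V₂)/(γ − 1) with γ = 5/3.
P₁V₁ = 8413 J, P₂V₂ = 3180 J.
W = (8413 − 3180) / 0.6667 = 7850 J.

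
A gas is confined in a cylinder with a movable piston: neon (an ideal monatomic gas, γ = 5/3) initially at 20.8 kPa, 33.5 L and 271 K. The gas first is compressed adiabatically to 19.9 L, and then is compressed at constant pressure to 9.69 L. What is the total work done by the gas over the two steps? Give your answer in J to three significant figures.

Step 1 (adiabatic): W = (P₁V₁ − P₂V₂)/(γ−1) = (696.8 − 986.1)/0.667 = -433.9 J.
After step 1: P = 49.55 kPa, V = 19.9 L, T = 383.5 K.
Step 2 (isobaric): W = PΔV = (49.55 kPa)(9.69 − 19.9 L) = -505.9 J.
W_total = -433.9 − 505.9 = -939.8 J.

W_total ≈ -940 J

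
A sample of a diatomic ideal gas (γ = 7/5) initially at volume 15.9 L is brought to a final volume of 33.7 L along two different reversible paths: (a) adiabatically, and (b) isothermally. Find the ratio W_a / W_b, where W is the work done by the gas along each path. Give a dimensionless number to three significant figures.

Path (a) adiabatic: W = P₁V₁(1 − (V₁/V₂)^(γ−1))/(γ−1) → W_a/(P₁V₁) = 0.6488.
Path (b) isothermal: W = P₁V₁ ln(V₂/V₁) → W_b/(P₁V₁) = 0.7512.
W_a / W_b = 0.6488 / 0.7512 = 0.8637.

W_a / W_b ≈ 0.864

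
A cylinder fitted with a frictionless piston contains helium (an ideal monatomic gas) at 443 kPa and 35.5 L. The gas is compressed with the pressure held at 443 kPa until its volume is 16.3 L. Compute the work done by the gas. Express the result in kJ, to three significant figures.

W ≈ -8.51 kJ

Isobaric: W = P ΔV.
W = (443 kPa)(16.3 − 35.5 L) = (443)(-19.2) = -8506 J.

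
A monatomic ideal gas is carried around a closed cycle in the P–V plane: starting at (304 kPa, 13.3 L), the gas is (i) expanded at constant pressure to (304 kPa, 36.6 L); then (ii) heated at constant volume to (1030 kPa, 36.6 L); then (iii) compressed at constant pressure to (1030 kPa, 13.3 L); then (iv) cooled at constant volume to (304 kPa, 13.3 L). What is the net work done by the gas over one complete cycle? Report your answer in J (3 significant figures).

W_net ≈ -16900 J

Constant-volume legs do no work.
W(i) = (304)(36.6 − 13.3) = 7083 J; W(iii) = (1030)(13.3 − 36.6) = -23999 J.
W_net = 7083 − 23999 = -16916 J (the counter-clockwise enclosed area).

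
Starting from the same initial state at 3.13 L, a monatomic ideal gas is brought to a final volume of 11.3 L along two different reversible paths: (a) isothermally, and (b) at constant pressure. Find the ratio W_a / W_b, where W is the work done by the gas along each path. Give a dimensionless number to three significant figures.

Path (a) isothermal: W = P₁V₁ ln(V₂/V₁) → W_a/(P₁V₁) = 1.284.
Path (b) isobaric: W = P₁(V₂ − V₁) → W_b/(P₁V₁) = 2.61.
W_a / W_b = 1.284 / 2.61 = 0.4918.

W_a / W_b ≈ 0.492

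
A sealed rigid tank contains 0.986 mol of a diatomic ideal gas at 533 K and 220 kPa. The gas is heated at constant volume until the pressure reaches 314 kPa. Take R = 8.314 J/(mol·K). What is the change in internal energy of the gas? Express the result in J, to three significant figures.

Constant volume ⇒ W = 0, so Q = ΔU = nCᵥΔT with Cᵥ = 5R/2 = 20.79 J/(mol·K).
At constant V, T₂/T₁ = P₂/P₁ ⇒ ΔT = T₁(P₂/P₁ − 1) = 533·(314/220 − 1) = 227.7 K.
ΔU = (0.986)(20.79)(227.7) = 4667 J.

ΔU ≈ 4670 J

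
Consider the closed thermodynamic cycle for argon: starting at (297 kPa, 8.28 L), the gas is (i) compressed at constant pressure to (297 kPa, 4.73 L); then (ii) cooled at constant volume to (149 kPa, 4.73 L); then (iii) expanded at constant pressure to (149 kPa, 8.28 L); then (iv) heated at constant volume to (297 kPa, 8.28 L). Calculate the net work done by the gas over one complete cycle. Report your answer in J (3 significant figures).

W_net ≈ -525 J

Constant-volume legs do no work.
W(i) = (297)(4.73 − 8.28) = -1054 J; W(iii) = (149)(8.28 − 4.73) = 528.9 J.
W_net = -1054 + 528.9 = -525.4 J (the counter-clockwise enclosed area).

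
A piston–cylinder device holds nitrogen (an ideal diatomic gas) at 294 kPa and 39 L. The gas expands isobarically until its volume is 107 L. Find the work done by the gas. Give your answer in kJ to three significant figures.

W ≈ 20.0 kJ

Isobaric: W = P ΔV.
W = (294 kPa)(107 − 39 L) = (294)(68) = 19992 J.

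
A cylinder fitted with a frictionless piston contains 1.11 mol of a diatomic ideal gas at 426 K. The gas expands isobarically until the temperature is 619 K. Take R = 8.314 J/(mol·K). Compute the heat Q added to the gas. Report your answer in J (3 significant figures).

Q ≈ 6230 J

Isobaric: W = nRΔT = (1.11)(8.314)(193) = 1781 J.
ΔU = nCᵥΔT with Cᵥ = 5R/2: ΔU = (1.11)(20.79)(193) = 4453 J.
Q = ΔU + W = 4453 + 1781 = 6234 J.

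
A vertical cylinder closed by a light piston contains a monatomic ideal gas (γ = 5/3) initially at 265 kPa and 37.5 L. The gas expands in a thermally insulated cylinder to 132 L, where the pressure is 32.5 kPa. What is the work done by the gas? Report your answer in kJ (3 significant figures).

Adiabatic: W = (P₁V₁ − P₂V₂)/(γ − 1) with γ = 5/3.
P₁V₁ = 9938 J, P₂V₂ = 4290 J.
W = (9938 − 4290) / 0.6667 = 8471 J.

W ≈ 8.47 kJ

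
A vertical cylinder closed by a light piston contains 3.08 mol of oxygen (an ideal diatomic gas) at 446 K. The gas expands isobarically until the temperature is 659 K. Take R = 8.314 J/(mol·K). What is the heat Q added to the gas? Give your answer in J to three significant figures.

Isobaric: W = nRΔT = (3.08)(8.314)(213) = 5454 J.
ΔU = nCᵥΔT with Cᵥ = 5R/2: ΔU = (3.08)(20.79)(213) = 13636 J.
Q = ΔU + W = 13636 + 5454 = 19090 J.

Q ≈ 19100 J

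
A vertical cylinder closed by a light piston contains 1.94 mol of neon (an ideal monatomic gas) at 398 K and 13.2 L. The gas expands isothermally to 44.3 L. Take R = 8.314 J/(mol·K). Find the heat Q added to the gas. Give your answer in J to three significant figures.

Isothermal ⇒ ΔU = 0, so Q = W = nRT ln(V₂/V₁).
Q = (1.94)(8.314)(398) ln(44.3/13.2) = 6419 × 1.211 = 7772 J.

Q ≈ 7770 J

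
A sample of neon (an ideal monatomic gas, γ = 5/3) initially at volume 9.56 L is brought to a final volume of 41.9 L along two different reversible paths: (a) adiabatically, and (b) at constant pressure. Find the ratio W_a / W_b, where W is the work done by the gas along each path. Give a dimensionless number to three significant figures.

Path (a) adiabatic: W = P₁V₁(1 − (V₁/V₂)^(γ−1))/(γ−1) → W_a/(P₁V₁) = 0.9399.
Path (b) isobaric: W = P₁(V₂ − V₁) → W_b/(P₁V₁) = 3.383.
W_a / W_b = 0.9399 / 3.383 = 0.2778.

W_a / W_b ≈ 0.278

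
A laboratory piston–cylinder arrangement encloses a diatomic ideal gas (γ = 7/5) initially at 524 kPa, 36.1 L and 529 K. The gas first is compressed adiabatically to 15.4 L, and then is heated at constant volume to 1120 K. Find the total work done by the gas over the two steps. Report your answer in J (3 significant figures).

W_total ≈ -19200 J

Step 1 (adiabatic): W = (P₁V₁ − P₂V₂)/(γ−1) = (18916 − 26597)/0.4 = -19202 J.
Step 2 (isochoric): W = 0 (constant volume).
W_total = -19202 + 0 = -19202 J.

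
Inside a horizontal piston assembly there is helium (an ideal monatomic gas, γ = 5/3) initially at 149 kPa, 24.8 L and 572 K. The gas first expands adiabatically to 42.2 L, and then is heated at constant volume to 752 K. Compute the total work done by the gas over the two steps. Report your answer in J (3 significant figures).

W_total ≈ 1650 J

Step 1 (adiabatic): W = (P₁V₁ − P₂V₂)/(γ−1) = (3695 − 2593)/0.667 = 1654 J.
Step 2 (isochoric): W = 0 (constant volume).
W_total = 1654 + 0 = 1654 J.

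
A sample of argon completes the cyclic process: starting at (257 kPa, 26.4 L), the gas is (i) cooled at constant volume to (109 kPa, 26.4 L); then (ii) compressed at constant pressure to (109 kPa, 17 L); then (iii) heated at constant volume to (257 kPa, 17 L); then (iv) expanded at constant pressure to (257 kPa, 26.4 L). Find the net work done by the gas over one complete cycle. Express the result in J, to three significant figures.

Constant-volume legs do no work.
W(ii) = (109)(17 − 26.4) = -1025 J; W(iv) = (257)(26.4 − 17) = 2416 J.
W_net = -1025 + 2416 = 1391 J (the clockwise enclosed area).

W_net ≈ 1390 J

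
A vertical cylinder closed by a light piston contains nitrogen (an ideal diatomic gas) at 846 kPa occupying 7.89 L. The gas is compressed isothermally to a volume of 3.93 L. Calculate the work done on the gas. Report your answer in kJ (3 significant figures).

W ≈ 4.65 kJ

Isothermal: W = nRT ln(V₂/V₁) = P₁V₁ ln(V₂/V₁).
P₁V₁ = (846 kPa)(7.89 L) = 6675 J.
W = 6675 × ln(3.93/7.89) = 6675 × -0.697
W_by_gas = -4652 J; work on gas = −W_by = 4652 J.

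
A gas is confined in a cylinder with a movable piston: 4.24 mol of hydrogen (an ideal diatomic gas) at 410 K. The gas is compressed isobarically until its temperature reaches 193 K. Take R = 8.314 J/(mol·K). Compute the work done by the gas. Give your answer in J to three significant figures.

W ≈ -7650 J

Isobaric: W = P ΔV = nR ΔT.
W = (4.24)(8.314)(193 − 410) = -7650 J.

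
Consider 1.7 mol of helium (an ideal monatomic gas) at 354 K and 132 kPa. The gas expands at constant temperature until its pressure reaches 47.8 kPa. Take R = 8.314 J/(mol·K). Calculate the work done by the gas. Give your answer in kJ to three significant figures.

W ≈ 5.08 kJ

Isothermal process: W = nRT ln(V₂/V₁) = nRT ln(P₁/P₂).
W = (1.7)(8.314)(354) × ln(132/47.8)
  = 5003 × ln(2.762) = 5003 × 1.016
W_by_gas = 5082 J.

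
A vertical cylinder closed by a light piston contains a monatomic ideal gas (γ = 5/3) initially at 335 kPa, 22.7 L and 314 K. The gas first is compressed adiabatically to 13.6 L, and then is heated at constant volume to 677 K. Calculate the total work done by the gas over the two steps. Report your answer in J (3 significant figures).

W_total ≈ -4640 J

Step 1 (adiabatic): W = (P₁V₁ − P₂V₂)/(γ−1) = (7604 − 10700)/0.667 = -4644 J.
Step 2 (isochoric): W = 0 (constant volume).
W_total = -4644 + 0 = -4644 J.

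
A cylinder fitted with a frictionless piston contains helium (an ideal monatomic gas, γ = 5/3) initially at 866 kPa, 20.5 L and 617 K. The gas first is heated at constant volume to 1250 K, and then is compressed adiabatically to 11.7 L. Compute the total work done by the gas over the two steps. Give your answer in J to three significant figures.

W_total ≈ -24500 J

Step 1 (isochoric): W = 0 (constant volume).
After step 1: P = 1754 kPa (V unchanged).
Step 2 (adiabatic): W = (P₁V₁ − P₂V₂)/(γ−1) = (35966 − 52273)/0.667 = -24460 J.
W_total = 0 − 24460 = -24460 J.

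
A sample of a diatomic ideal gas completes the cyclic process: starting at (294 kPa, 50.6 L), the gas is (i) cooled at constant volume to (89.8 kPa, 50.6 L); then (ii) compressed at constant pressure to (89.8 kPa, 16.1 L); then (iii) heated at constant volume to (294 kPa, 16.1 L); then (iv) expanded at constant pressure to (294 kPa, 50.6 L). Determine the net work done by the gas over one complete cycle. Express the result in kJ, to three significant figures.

Constant-volume legs do no work.
W(ii) = (89.8)(16.1 − 50.6) = -3098 J; W(iv) = (294)(50.6 − 16.1) = 10143 J.
W_net = -3098 + 10143 = 7045 J (the clockwise enclosed area).

W_net ≈ 7.04 kJ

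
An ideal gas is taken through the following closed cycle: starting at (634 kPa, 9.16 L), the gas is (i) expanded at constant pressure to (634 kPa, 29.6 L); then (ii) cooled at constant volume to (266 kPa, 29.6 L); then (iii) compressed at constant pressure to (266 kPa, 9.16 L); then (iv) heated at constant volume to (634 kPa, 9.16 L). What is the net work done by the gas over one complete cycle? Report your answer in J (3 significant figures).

Constant-volume legs do no work.
W(i) = (634)(29.6 − 9.16) = 12959 J; W(iii) = (266)(9.16 − 29.6) = -5437 J.
W_net = 12959 − 5437 = 7522 J (the clockwise enclosed area).

W_net ≈ 7520 J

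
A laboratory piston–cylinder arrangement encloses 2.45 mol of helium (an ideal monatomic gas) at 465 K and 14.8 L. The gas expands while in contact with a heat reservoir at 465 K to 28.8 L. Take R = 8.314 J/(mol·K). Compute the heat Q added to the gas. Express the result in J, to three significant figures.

Q ≈ 6310 J

Isothermal ⇒ ΔU = 0, so Q = W = nRT ln(V₂/V₁).
Q = (2.45)(8.314)(465) ln(28.8/14.8) = 9472 × 0.6657 = 6306 J.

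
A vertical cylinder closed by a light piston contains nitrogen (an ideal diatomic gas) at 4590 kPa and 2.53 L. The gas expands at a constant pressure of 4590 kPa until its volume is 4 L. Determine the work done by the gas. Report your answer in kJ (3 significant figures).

Isobaric: W = P ΔV.
W = (4590 kPa)(4 − 2.53 L) = (4590)(1.47) = 6747 J.

W ≈ 6.75 kJ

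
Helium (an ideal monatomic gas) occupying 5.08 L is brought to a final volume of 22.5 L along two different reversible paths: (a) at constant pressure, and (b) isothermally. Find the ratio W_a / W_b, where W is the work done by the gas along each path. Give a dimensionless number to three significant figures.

Path (a) isobaric: W = P₁(V₂ − V₁) → W_a/(P₁V₁) = 3.429.
Path (b) isothermal: W = P₁V₁ ln(V₂/V₁) → W_b/(P₁V₁) = 1.488.
W_a / W_b = 3.429 / 1.488 = 2.304.

W_a / W_b ≈ 2.30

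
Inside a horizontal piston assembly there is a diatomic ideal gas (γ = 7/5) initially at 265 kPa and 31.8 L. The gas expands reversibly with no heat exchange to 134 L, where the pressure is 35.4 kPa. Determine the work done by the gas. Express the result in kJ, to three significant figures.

W ≈ 9.21 kJ

Adiabatic: W = (P₁V₁ − P₂V₂)/(γ − 1) with γ = 7/5.
P₁V₁ = 8427 J, P₂V₂ = 4744 J.
W = (8427 − 4744) / 0.4 = 9209 J.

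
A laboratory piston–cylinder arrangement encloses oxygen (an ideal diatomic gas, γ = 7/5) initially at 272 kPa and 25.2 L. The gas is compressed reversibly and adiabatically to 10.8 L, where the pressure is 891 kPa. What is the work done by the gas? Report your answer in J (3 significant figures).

Adiabatic: W = (P₁V₁ − P₂V₂)/(γ − 1) with γ = 7/5.
P₁V₁ = 6854 J, P₂V₂ = 9623 J.
W = (6854 − 9623) / 0.4 = -6921 J.

W ≈ -6920 J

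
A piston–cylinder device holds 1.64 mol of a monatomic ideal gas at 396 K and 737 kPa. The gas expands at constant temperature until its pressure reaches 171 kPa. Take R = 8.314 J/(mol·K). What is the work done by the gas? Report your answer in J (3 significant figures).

W ≈ 7890 J

Isothermal process: W = nRT ln(V₂/V₁) = nRT ln(P₁/P₂).
W = (1.64)(8.314)(396) × ln(737/171)
  = 5399 × ln(4.31) = 5399 × 1.461
W_by_gas = 7888 J.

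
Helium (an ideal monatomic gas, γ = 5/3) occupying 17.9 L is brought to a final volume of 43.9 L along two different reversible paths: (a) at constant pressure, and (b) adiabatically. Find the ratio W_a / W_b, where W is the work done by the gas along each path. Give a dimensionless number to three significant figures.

Path (a) isobaric: W = P₁(V₂ − V₁) → W_a/(P₁V₁) = 1.453.
Path (b) adiabatic: W = P₁V₁(1 − (V₁/V₂)^(γ−1))/(γ−1) → W_b/(P₁V₁) = 0.6752.
W_a / W_b = 1.453 / 0.6752 = 2.151.

W_a / W_b ≈ 2.15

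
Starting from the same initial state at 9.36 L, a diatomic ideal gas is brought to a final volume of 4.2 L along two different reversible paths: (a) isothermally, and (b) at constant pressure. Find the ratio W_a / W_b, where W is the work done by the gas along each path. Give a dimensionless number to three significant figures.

Path (a) isothermal: W = P₁V₁ ln(V₂/V₁) → W_a/(P₁V₁) = -0.8014.
Path (b) isobaric: W = P₁(V₂ − V₁) → W_b/(P₁V₁) = -0.5513.
W_a / W_b = -0.8014 / -0.5513 = 1.454.

W_a / W_b ≈ 1.45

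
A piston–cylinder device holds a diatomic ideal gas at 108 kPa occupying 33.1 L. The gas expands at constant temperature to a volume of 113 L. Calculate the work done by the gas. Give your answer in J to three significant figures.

W ≈ 4390 J

Isothermal: W = nRT ln(V₂/V₁) = P₁V₁ ln(V₂/V₁).
P₁V₁ = (108 kPa)(33.1 L) = 3575 J.
W = 3575 × ln(113/33.1) = 3575 × 1.228
W_by_gas = 4389 J.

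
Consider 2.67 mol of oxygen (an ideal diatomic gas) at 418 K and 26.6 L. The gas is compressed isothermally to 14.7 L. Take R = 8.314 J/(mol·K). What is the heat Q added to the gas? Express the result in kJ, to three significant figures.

Q ≈ -5.50 kJ

Isothermal ⇒ ΔU = 0, so Q = W = nRT ln(V₂/V₁).
Q = (2.67)(8.314)(418) ln(14.7/26.6) = 9279 × -0.5931 = -5503 J.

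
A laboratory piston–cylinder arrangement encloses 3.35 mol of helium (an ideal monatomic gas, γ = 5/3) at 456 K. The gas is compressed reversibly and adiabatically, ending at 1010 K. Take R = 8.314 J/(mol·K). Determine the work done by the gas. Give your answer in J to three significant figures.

W ≈ -23100 J

Adiabatic ⇒ Q = 0, so W_by = −ΔU = nCᵥ(T₁ − T₂).
Cᵥ = 3R/2 = 12.47 J/(mol·K).
W = (3.35)(12.47)(456 − 1010) = -23145 J.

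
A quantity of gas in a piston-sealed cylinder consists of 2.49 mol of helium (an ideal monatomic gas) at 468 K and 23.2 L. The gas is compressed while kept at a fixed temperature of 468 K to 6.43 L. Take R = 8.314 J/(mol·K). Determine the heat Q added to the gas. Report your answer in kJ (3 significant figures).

Q ≈ -12.4 kJ

Isothermal ⇒ ΔU = 0, so Q = W = nRT ln(V₂/V₁).
Q = (2.49)(8.314)(468) ln(6.43/23.2) = 9688 × -1.283 = -12432 J.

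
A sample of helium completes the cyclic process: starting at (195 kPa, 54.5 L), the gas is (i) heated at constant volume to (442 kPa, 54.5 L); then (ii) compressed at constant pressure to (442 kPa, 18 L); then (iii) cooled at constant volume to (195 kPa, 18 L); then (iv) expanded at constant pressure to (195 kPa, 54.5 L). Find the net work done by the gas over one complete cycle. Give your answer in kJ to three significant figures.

Constant-volume legs do no work.
W(ii) = (442)(18 − 54.5) = -16133 J; W(iv) = (195)(54.5 − 18) = 7118 J.
W_net = -16133 + 7118 = -9016 J (the counter-clockwise enclosed area).

W_net ≈ -9.02 kJ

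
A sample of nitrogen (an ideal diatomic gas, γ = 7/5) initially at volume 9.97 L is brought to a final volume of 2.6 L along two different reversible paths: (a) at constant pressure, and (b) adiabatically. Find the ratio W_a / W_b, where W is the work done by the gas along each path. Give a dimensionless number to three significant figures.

W_a / W_b ≈ 0.415

Path (a) isobaric: W = P₁(V₂ − V₁) → W_a/(P₁V₁) = -0.7392.
Path (b) adiabatic: W = P₁V₁(1 − (V₁/V₂)^(γ−1))/(γ−1) → W_b/(P₁V₁) = -1.78.
W_a / W_b = -0.7392 / -1.78 = 0.4153.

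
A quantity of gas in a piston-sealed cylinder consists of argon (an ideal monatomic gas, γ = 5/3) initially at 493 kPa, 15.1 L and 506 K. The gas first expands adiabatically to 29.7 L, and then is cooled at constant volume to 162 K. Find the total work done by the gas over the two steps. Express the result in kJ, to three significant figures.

W_total ≈ 4.05 kJ

Step 1 (adiabatic): W = (P₁V₁ − P₂V₂)/(γ−1) = (7444 − 4742)/0.667 = 4053 J.
Step 2 (isochoric): W = 0 (constant volume).
W_total = 4053 + 0 = 4053 J.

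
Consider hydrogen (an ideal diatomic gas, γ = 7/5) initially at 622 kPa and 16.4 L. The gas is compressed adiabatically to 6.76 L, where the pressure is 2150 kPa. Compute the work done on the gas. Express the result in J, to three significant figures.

Adiabatic: W = (P₁V₁ − P₂V₂)/(γ − 1) with γ = 7/5.
P₁V₁ = 10201 J, P₂V₂ = 14534 J.
W = (10201 − 14534) / 0.4 = -10833 J.
Work on gas = −W_by = 10833 J.

W ≈ 10800 J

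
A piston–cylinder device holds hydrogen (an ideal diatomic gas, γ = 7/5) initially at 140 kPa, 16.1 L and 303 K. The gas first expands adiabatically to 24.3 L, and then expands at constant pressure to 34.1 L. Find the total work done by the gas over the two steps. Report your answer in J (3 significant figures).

Step 1 (adiabatic): W = (P₁V₁ − P₂V₂)/(γ−1) = (2254 − 1912)/0.4 = 855.5 J.
After step 1: P = 78.67 kPa, V = 24.3 L, T = 257 K.
Step 2 (isobaric): W = PΔV = (78.67 kPa)(34.1 − 24.3 L) = 771 J.
W_total = 855.5 + 771 = 1627 J.

W_total ≈ 1630 J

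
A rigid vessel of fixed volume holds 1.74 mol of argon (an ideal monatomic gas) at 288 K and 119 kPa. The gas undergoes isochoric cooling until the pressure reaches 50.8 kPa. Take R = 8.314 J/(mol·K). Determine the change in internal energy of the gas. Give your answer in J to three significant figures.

ΔU ≈ -3580 J

Constant volume ⇒ W = 0, so Q = ΔU = nCᵥΔT with Cᵥ = 3R/2 = 12.47 J/(mol·K).
At constant V, T₂/T₁ = P₂/P₁ ⇒ ΔT = T₁(P₂/P₁ − 1) = 288·(50.8/119 − 1) = -165.1 K.
ΔU = (1.74)(12.47)(-165.1) = -3582 J.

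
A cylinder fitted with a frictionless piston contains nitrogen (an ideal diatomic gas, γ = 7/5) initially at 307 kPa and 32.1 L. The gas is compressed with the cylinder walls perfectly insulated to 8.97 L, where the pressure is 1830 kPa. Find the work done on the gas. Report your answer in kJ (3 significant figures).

W ≈ 16.4 kJ

Adiabatic: W = (P₁V₁ − P₂V₂)/(γ − 1) with γ = 7/5.
P₁V₁ = 9855 J, P₂V₂ = 16415 J.
W = (9855 − 16415) / 0.4 = -16401 J.
Work on gas = −W_by = 16401 J.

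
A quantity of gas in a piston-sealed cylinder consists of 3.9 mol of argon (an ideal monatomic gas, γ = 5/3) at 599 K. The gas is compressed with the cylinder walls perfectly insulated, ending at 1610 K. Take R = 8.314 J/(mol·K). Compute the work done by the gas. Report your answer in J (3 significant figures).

Adiabatic ⇒ Q = 0, so W_by = −ΔU = nCᵥ(T₁ − T₂).
Cᵥ = 3R/2 = 12.47 J/(mol·K).
W = (3.9)(12.47)(599 − 1610) = -49172 J.

W ≈ -49200 J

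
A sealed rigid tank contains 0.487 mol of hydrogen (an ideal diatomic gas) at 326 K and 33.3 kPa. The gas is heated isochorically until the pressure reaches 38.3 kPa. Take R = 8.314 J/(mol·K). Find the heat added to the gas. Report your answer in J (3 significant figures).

Constant volume ⇒ W = 0, so Q = ΔU = nCᵥΔT with Cᵥ = 5R/2 = 20.79 J/(mol·K).
At constant V, T₂/T₁ = P₂/P₁ ⇒ ΔT = T₁(P₂/P₁ − 1) = 326·(38.3/33.3 − 1) = 48.95 K.
ΔU = (0.487)(20.79)(48.95) = 495.5 J.

Q ≈ 495 J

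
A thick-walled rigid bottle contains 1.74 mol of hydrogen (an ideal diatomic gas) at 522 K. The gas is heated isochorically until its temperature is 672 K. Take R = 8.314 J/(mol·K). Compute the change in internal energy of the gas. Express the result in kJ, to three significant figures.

ΔU ≈ 5.42 kJ

Constant volume ⇒ W = 0, so Q = ΔU = nCᵥΔT with Cᵥ = 5R/2 = 20.79 J/(mol·K).
ΔU = (1.74)(20.79)(672 − 522) = 5425 J.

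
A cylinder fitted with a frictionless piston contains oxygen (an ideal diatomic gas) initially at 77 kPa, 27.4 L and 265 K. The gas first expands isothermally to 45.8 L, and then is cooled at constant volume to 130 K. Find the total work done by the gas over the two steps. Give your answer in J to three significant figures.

Step 1 (isothermal): W = P₁V₁ ln(V₂/V₁) = (2110) ln(45.8/27.4) = 1084 J.
Step 2 (isochoric): W = 0 (constant volume).
W_total = 1084 + 0 = 1084 J.

W_total ≈ 1080 J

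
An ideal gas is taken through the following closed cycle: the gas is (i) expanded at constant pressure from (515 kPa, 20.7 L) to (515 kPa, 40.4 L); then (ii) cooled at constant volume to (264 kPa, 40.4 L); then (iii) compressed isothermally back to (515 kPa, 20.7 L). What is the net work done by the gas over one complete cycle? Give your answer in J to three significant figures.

W_net ≈ 3010 J

Leg (i): W = PΔV = (515)(40.4 − 20.7) = 10146 J.
Leg (ii): W = 0.
Leg (iii): W = PᵢVᵢ ln(V_f/Vᵢ) = (10666) ln(20.7/40.4) = -7132 J.
W_net = 10146 − 7132 = 3013 J.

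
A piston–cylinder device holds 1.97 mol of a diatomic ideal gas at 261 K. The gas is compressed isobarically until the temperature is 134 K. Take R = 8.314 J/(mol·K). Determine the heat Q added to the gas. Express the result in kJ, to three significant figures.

Q ≈ -7.28 kJ

Isobaric: W = nRΔT = (1.97)(8.314)(-127) = -2080 J.
ΔU = nCᵥΔT with Cᵥ = 5R/2: ΔU = (1.97)(20.79)(-127) = -5200 J.
Q = ΔU + W = -5200 − 2080 = -7280 J.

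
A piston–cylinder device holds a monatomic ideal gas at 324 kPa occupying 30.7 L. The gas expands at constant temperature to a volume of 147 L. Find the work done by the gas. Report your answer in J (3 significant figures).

Isothermal: W = nRT ln(V₂/V₁) = P₁V₁ ln(V₂/V₁).
P₁V₁ = (324 kPa)(30.7 L) = 9947 J.
W = 9947 × ln(147/30.7) = 9947 × 1.566
W_by_gas = 15578 J.

W ≈ 15600 J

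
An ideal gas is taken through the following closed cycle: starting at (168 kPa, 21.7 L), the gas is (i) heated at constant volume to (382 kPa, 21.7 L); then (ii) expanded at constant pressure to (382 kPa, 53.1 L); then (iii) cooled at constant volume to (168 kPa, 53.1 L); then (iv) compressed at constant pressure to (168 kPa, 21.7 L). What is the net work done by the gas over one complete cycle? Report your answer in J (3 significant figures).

W_net ≈ 6720 J

Constant-volume legs do no work.
W(ii) = (382)(53.1 − 21.7) = 11995 J; W(iv) = (168)(21.7 − 53.1) = -5275 J.
W_net = 11995 − 5275 = 6720 J (the clockwise enclosed area).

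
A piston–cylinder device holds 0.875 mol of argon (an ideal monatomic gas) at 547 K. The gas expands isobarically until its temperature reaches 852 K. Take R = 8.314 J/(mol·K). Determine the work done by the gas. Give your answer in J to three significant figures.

Isobaric: W = P ΔV = nR ΔT.
W = (0.875)(8.314)(852 − 547) = 2219 J.

W ≈ 2220 J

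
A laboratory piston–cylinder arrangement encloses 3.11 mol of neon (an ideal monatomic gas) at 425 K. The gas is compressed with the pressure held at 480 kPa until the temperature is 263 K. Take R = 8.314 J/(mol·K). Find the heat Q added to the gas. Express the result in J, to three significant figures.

Isobaric: W = nRΔT = (3.11)(8.314)(-162) = -4189 J.
ΔU = nCᵥΔT with Cᵥ = 3R/2: ΔU = (3.11)(12.47)(-162) = -6283 J.
Q = ΔU + W = -6283 − 4189 = -10472 J.

Q ≈ -10500 J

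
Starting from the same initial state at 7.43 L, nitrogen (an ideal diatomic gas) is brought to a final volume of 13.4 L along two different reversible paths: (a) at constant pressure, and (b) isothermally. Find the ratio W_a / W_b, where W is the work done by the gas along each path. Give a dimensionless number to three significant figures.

W_a / W_b ≈ 1.36

Path (a) isobaric: W = P₁(V₂ − V₁) → W_a/(P₁V₁) = 0.8035.
Path (b) isothermal: W = P₁V₁ ln(V₂/V₁) → W_b/(P₁V₁) = 0.5897.
W_a / W_b = 0.8035 / 0.5897 = 1.362.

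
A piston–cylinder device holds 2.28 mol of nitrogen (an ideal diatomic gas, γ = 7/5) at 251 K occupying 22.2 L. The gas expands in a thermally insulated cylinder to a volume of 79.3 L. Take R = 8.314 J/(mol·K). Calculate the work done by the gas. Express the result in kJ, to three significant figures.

W ≈ 4.75 kJ

Adiabatic: TV^(γ−1) = const with γ = 7/5.
T₂ = T₁ (V₁/V₂)^(γ−1) = 251 × (22.2/79.3)^0.4 = 251 × 0.6009 = 150.8 K.
W_by = nCᵥ(T₁ − T₂) = (2.28)(20.79)(251 − 150.8) = 4747 J.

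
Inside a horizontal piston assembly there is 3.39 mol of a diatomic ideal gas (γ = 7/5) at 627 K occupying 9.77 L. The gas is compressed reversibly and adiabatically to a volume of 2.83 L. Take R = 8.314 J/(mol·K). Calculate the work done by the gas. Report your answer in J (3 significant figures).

W ≈ -28300 J

Adiabatic: TV^(γ−1) = const with γ = 7/5.
T₂ = T₁ (V₁/V₂)^(γ−1) = 627 × (9.77/2.83)^0.4 = 627 × 1.642 = 1029 K.
W_by = nCᵥ(T₁ − T₂) = (3.39)(20.79)(627 − 1029) = -28341 J.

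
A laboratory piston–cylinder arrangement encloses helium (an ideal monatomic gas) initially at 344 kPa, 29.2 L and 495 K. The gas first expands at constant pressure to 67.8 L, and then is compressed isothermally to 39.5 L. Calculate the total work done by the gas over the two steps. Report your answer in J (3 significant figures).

W_total ≈ 678 J

Step 1 (isobaric): W = PΔV = (344 kPa)(67.8 − 29.2 L) = 13278 J.
After step 1: P = 344 kPa, V = 67.8 L, T = 1149 K.
Step 2 (isothermal): W = P₁V₁ ln(V₂/V₁) = (23323) ln(39.5/67.8) = -12601 J.
W_total = 13278 − 12601 = 677.8 J.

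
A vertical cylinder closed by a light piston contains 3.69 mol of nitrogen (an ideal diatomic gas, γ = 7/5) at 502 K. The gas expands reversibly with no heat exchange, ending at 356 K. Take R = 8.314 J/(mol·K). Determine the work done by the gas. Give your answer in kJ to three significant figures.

Adiabatic ⇒ Q = 0, so W_by = −ΔU = nCᵥ(T₁ − T₂).
Cᵥ = 5R/2 = 20.79 J/(mol·K).
W = (3.69)(20.79)(502 − 356) = 11198 J.

W ≈ 11.2 kJ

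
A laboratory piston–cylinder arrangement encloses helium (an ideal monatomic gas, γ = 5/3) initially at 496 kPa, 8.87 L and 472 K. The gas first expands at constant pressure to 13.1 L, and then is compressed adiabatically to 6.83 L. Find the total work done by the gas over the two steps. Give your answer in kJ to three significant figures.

W_total ≈ -3.20 kJ

Step 1 (isobaric): W = PΔV = (496 kPa)(13.1 − 8.87 L) = 2098 J.
After step 1: P = 496 kPa, V = 13.1 L, T = 697.1 K.
Step 2 (adiabatic): W = (P₁V₁ − P₂V₂)/(γ−1) = (6498 − 10030)/0.667 = -5299 J.
W_total = 2098 − 5299 = -3201 J.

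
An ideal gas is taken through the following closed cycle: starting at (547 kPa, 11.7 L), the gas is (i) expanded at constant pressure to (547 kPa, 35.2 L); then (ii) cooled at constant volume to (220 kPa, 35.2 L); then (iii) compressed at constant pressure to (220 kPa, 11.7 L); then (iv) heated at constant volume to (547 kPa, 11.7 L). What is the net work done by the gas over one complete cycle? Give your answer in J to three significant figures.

Constant-volume legs do no work.
W(i) = (547)(35.2 − 11.7) = 12855 J; W(iii) = (220)(11.7 − 35.2) = -5170 J.
W_net = 12855 − 5170 = 7685 J (the clockwise enclosed area).

W_net ≈ 7680 J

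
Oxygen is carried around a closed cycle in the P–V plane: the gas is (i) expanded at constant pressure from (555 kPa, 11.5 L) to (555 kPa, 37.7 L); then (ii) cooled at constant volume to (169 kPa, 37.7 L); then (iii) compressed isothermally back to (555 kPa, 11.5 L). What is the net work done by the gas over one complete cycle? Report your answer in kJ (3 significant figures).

Leg (i): W = PΔV = (555)(37.7 − 11.5) = 14541 J.
Leg (ii): W = 0.
Leg (iii): W = PᵢVᵢ ln(V_f/Vᵢ) = (6371) ln(11.5/37.7) = -7565 J.
W_net = 14541 − 7565 = 6976 J.

W_net ≈ 6.98 kJ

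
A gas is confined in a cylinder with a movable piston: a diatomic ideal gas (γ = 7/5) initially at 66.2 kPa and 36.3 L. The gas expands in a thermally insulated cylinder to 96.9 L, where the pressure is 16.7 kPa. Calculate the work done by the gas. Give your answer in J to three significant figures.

Adiabatic: W = (P₁V₁ − P₂V₂)/(γ − 1) with γ = 7/5.
P₁V₁ = 2403 J, P₂V₂ = 1618 J.
W = (2403 − 1618) / 0.4 = 1962 J.

W ≈ 1960 J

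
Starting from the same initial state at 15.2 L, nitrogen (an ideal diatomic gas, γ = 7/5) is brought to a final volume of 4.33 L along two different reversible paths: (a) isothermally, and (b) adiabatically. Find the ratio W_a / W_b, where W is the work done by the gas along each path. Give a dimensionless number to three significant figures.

Path (a) isothermal: W = P₁V₁ ln(V₂/V₁) → W_a/(P₁V₁) = -1.256.
Path (b) adiabatic: W = P₁V₁(1 − (V₁/V₂)^(γ−1))/(γ−1) → W_b/(P₁V₁) = -1.631.
W_a / W_b = -1.256 / -1.631 = 0.7698.

W_a / W_b ≈ 0.770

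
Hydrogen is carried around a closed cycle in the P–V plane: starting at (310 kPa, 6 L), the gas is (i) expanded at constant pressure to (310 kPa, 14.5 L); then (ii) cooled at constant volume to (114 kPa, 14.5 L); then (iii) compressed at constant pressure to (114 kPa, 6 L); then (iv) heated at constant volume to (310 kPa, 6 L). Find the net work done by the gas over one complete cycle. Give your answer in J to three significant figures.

Constant-volume legs do no work.
W(i) = (310)(14.5 − 6) = 2635 J; W(iii) = (114)(6 − 14.5) = -969 J.
W_net = 2635 − 969 = 1666 J (the clockwise enclosed area).

W_net ≈ 1670 J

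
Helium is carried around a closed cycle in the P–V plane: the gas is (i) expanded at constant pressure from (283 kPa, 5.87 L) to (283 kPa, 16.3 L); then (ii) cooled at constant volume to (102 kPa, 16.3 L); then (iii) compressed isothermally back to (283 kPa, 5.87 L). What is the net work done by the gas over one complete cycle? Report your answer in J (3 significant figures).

W_net ≈ 1250 J

Leg (i): W = PΔV = (283)(16.3 − 5.87) = 2952 J.
Leg (ii): W = 0.
Leg (iii): W = PᵢVᵢ ln(V_f/Vᵢ) = (1663) ln(5.87/16.3) = -1698 J.
W_net = 2952 − 1698 = 1254 J.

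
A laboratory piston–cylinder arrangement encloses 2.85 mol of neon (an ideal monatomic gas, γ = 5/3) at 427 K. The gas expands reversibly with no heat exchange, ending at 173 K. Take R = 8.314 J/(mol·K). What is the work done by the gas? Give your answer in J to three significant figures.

Adiabatic ⇒ Q = 0, so W_by = −ΔU = nCᵥ(T₁ − T₂).
Cᵥ = 3R/2 = 12.47 J/(mol·K).
W = (2.85)(12.47)(427 − 173) = 9028 J.

W ≈ 9030 J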